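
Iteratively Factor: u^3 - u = (u)*(u^2 - 1) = u*(u - 1)*(u + 1)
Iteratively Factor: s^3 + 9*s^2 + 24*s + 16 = (s + 1)*(s^2 + 8*s + 16) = (s + 1)*(s + 4)*(s + 4)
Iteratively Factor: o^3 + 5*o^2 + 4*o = (o)*(o^2 + 5*o + 4) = o*(o + 1)*(o + 4)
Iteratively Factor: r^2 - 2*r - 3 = (r + 1)*(r - 3)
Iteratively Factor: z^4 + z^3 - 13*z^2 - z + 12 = (z + 4)*(z^3 - 3*z^2 - z + 3) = (z - 3)*(z + 4)*(z^2 - 1) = (z - 3)*(z + 1)*(z + 4)*(z - 1)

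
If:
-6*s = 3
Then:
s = -1/2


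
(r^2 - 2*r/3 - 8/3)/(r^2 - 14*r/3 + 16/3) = (3*r + 4)/(3*r - 8)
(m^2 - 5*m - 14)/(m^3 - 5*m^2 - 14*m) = 1/m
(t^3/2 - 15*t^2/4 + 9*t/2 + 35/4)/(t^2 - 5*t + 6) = (2*t^3 - 15*t^2 + 18*t + 35)/(4*(t^2 - 5*t + 6))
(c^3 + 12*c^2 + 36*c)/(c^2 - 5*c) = (c^2 + 12*c + 36)/(c - 5)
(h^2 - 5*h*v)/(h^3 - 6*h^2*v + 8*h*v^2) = (h - 5*v)/(h^2 - 6*h*v + 8*v^2)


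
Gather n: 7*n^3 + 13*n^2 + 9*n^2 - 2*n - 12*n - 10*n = 7*n^3 + 22*n^2 - 24*n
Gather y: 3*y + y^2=y^2 + 3*y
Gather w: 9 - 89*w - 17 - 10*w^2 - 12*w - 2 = -10*w^2 - 101*w - 10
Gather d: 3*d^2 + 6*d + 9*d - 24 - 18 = 3*d^2 + 15*d - 42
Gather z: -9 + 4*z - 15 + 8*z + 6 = 12*z - 18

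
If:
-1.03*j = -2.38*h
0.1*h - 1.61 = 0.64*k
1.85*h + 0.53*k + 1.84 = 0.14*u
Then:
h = 0.0724333063864188*u - 0.262166531932094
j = 0.167370164271531*u - 0.605782860192605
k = 0.0113177041228779*u - 2.55658852061439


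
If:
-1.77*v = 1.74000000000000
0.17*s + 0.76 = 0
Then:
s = -4.47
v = -0.98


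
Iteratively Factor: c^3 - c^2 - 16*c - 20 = (c - 5)*(c^2 + 4*c + 4) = (c - 5)*(c + 2)*(c + 2)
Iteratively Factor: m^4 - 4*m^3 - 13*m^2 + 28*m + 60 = (m - 3)*(m^3 - m^2 - 16*m - 20) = (m - 3)*(m + 2)*(m^2 - 3*m - 10) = (m - 3)*(m + 2)^2*(m - 5)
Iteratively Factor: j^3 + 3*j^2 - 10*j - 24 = (j - 3)*(j^2 + 6*j + 8) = (j - 3)*(j + 4)*(j + 2)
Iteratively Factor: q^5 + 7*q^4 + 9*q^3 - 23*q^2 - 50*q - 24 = (q + 3)*(q^4 + 4*q^3 - 3*q^2 - 14*q - 8) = (q + 1)*(q + 3)*(q^3 + 3*q^2 - 6*q - 8) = (q - 2)*(q + 1)*(q + 3)*(q^2 + 5*q + 4) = (q - 2)*(q + 1)^2*(q + 3)*(q + 4)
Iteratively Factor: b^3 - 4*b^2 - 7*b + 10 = (b - 1)*(b^2 - 3*b - 10) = (b - 1)*(b + 2)*(b - 5)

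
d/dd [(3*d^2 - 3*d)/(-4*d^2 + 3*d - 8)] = 3*(-d^2 - 16*d + 8)/(16*d^4 - 24*d^3 + 73*d^2 - 48*d + 64)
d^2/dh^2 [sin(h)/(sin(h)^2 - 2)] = (-sin(h)^4 - 10*sin(h)^2 + 8)*sin(h)/(sin(h)^2 - 2)^3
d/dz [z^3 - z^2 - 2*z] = 3*z^2 - 2*z - 2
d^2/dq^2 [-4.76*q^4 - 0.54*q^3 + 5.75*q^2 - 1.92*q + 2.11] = -57.12*q^2 - 3.24*q + 11.5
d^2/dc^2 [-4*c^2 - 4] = -8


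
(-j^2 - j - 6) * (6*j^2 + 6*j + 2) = -6*j^4 - 12*j^3 - 44*j^2 - 38*j - 12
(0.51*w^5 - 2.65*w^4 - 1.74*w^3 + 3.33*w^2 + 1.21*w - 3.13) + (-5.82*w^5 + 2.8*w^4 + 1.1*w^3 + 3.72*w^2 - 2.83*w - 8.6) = -5.31*w^5 + 0.15*w^4 - 0.64*w^3 + 7.05*w^2 - 1.62*w - 11.73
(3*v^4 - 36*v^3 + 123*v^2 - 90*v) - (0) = 3*v^4 - 36*v^3 + 123*v^2 - 90*v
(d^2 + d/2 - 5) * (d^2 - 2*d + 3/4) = d^4 - 3*d^3/2 - 21*d^2/4 + 83*d/8 - 15/4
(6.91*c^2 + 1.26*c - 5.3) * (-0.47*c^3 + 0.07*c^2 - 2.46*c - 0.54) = -3.2477*c^5 - 0.1085*c^4 - 14.4194*c^3 - 7.202*c^2 + 12.3576*c + 2.862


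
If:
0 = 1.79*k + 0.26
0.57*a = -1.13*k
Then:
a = 0.29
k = -0.15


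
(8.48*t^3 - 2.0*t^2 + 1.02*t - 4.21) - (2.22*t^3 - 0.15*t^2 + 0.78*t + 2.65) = 6.26*t^3 - 1.85*t^2 + 0.24*t - 6.86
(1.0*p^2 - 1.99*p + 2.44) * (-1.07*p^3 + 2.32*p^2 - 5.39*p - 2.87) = -1.07*p^5 + 4.4493*p^4 - 12.6176*p^3 + 13.5169*p^2 - 7.4403*p - 7.0028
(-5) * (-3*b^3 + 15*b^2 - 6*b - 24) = 15*b^3 - 75*b^2 + 30*b + 120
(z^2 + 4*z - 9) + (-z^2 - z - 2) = 3*z - 11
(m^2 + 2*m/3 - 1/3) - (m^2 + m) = -m/3 - 1/3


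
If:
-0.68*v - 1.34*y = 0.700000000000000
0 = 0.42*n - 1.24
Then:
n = 2.95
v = -1.97058823529412*y - 1.02941176470588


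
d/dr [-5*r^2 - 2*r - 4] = -10*r - 2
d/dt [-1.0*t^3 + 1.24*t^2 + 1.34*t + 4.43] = -3.0*t^2 + 2.48*t + 1.34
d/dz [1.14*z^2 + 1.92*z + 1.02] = 2.28*z + 1.92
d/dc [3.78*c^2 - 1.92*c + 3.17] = 7.56*c - 1.92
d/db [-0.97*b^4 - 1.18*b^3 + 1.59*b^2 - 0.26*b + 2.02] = -3.88*b^3 - 3.54*b^2 + 3.18*b - 0.26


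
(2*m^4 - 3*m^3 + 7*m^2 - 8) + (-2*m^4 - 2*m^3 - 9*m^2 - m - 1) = -5*m^3 - 2*m^2 - m - 9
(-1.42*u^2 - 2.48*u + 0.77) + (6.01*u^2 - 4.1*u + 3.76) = 4.59*u^2 - 6.58*u + 4.53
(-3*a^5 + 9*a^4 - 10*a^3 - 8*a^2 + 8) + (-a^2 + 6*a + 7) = -3*a^5 + 9*a^4 - 10*a^3 - 9*a^2 + 6*a + 15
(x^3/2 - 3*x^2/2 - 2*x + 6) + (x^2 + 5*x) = x^3/2 - x^2/2 + 3*x + 6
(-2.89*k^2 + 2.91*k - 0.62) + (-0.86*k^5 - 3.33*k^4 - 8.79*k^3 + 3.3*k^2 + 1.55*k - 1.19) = -0.86*k^5 - 3.33*k^4 - 8.79*k^3 + 0.41*k^2 + 4.46*k - 1.81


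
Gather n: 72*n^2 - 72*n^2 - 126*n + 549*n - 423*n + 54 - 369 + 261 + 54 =0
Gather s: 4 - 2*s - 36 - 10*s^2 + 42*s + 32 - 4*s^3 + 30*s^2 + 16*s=-4*s^3 + 20*s^2 + 56*s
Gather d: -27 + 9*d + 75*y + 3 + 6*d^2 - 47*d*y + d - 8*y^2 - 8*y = 6*d^2 + d*(10 - 47*y) - 8*y^2 + 67*y - 24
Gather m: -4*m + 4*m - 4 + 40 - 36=0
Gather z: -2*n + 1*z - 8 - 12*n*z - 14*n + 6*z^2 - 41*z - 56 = -16*n + 6*z^2 + z*(-12*n - 40) - 64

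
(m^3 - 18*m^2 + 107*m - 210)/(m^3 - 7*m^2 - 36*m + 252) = (m - 5)/(m + 6)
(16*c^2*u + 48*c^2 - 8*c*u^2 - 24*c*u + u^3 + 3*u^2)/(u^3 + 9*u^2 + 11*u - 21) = (16*c^2 - 8*c*u + u^2)/(u^2 + 6*u - 7)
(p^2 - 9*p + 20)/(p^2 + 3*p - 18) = (p^2 - 9*p + 20)/(p^2 + 3*p - 18)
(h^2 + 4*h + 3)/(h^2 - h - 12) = (h + 1)/(h - 4)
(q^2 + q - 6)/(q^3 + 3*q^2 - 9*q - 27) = (q - 2)/(q^2 - 9)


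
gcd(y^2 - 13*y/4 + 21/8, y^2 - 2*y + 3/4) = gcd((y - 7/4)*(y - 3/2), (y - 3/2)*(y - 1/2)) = y - 3/2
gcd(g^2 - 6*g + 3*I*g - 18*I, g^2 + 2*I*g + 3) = g + 3*I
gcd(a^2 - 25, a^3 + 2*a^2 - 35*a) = a - 5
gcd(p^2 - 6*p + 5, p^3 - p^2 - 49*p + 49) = p - 1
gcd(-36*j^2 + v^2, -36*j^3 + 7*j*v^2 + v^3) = 6*j + v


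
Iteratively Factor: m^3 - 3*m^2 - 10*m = (m + 2)*(m^2 - 5*m) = (m - 5)*(m + 2)*(m)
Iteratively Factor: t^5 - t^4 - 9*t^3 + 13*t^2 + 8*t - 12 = (t - 1)*(t^4 - 9*t^2 + 4*t + 12) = (t - 2)*(t - 1)*(t^3 + 2*t^2 - 5*t - 6) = (t - 2)*(t - 1)*(t + 1)*(t^2 + t - 6) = (t - 2)^2*(t - 1)*(t + 1)*(t + 3)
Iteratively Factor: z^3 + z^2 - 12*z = (z + 4)*(z^2 - 3*z) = z*(z + 4)*(z - 3)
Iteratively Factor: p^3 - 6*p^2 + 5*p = (p - 5)*(p^2 - p) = (p - 5)*(p - 1)*(p)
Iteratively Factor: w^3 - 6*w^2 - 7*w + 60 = (w + 3)*(w^2 - 9*w + 20) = (w - 5)*(w + 3)*(w - 4)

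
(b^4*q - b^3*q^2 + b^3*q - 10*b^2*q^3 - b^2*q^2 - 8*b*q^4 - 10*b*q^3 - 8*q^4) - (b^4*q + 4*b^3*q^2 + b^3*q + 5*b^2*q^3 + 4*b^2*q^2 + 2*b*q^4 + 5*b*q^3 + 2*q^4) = -5*b^3*q^2 - 15*b^2*q^3 - 5*b^2*q^2 - 10*b*q^4 - 15*b*q^3 - 10*q^4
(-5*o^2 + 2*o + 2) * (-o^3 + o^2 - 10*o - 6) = 5*o^5 - 7*o^4 + 50*o^3 + 12*o^2 - 32*o - 12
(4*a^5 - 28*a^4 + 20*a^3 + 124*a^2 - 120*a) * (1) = 4*a^5 - 28*a^4 + 20*a^3 + 124*a^2 - 120*a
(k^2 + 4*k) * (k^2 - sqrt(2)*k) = k^4 - sqrt(2)*k^3 + 4*k^3 - 4*sqrt(2)*k^2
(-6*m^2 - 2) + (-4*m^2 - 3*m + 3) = -10*m^2 - 3*m + 1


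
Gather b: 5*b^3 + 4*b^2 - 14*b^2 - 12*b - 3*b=5*b^3 - 10*b^2 - 15*b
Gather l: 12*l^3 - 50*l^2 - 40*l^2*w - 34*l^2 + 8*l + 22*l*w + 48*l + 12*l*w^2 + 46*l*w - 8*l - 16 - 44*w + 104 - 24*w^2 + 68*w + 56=12*l^3 + l^2*(-40*w - 84) + l*(12*w^2 + 68*w + 48) - 24*w^2 + 24*w + 144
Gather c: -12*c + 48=48 - 12*c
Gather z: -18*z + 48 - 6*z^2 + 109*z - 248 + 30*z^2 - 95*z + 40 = 24*z^2 - 4*z - 160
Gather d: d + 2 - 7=d - 5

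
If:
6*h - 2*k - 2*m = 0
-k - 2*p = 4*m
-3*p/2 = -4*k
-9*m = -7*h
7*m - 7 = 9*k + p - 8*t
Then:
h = 0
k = 0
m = 0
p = 0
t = 7/8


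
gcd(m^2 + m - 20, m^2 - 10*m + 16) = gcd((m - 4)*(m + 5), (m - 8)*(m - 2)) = 1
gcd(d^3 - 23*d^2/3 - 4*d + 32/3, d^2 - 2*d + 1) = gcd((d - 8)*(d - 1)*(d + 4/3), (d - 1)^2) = d - 1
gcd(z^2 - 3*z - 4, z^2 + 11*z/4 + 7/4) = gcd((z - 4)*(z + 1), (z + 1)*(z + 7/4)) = z + 1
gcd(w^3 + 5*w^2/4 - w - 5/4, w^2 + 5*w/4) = w + 5/4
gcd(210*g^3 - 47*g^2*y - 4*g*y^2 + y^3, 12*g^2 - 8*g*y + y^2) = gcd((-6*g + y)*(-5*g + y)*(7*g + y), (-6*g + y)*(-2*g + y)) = -6*g + y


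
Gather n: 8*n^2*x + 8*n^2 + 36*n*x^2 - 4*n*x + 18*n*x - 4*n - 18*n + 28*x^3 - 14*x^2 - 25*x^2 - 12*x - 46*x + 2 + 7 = n^2*(8*x + 8) + n*(36*x^2 + 14*x - 22) + 28*x^3 - 39*x^2 - 58*x + 9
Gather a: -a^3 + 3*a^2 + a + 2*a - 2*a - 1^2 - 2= -a^3 + 3*a^2 + a - 3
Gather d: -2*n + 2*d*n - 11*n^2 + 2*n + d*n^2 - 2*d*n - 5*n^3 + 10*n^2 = d*n^2 - 5*n^3 - n^2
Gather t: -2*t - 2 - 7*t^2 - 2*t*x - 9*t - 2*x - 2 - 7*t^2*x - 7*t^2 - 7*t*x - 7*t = t^2*(-7*x - 14) + t*(-9*x - 18) - 2*x - 4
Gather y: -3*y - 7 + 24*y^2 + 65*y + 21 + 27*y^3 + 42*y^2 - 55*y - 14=27*y^3 + 66*y^2 + 7*y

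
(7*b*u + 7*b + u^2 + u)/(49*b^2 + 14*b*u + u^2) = (u + 1)/(7*b + u)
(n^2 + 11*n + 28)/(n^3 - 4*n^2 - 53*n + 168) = (n + 4)/(n^2 - 11*n + 24)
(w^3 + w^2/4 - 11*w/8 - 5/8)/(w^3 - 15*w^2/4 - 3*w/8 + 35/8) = (2*w + 1)/(2*w - 7)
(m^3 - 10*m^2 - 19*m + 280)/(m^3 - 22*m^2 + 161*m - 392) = (m + 5)/(m - 7)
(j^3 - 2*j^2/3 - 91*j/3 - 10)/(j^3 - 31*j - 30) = (j + 1/3)/(j + 1)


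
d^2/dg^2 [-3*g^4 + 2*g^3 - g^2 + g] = -36*g^2 + 12*g - 2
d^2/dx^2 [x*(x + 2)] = 2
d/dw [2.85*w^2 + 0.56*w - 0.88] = 5.7*w + 0.56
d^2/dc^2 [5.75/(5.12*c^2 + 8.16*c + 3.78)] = (-301.4656*c^2 - 480.4608*c + 5.75*(10.24*c + 8.16)*(20.48*c + 16.32) - 222.5664)/(5.12*c^2 + 8.16*c + 3.78)^3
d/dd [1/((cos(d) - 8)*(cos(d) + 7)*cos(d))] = (3*sin(d) - 56*sin(d)/cos(d)^2 - 2*tan(d))/((cos(d) - 8)^2*(cos(d) + 7)^2)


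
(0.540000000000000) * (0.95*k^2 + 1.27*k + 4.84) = 0.513*k^2 + 0.6858*k + 2.6136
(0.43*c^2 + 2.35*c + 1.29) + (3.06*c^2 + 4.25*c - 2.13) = 3.49*c^2 + 6.6*c - 0.84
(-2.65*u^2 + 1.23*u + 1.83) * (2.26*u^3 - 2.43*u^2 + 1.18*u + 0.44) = -5.989*u^5 + 9.2193*u^4 - 1.9801*u^3 - 4.1615*u^2 + 2.7006*u + 0.8052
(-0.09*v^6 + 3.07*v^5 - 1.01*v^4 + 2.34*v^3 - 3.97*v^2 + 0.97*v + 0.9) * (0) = 0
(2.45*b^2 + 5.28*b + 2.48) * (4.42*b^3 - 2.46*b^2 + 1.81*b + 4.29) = 10.829*b^5 + 17.3106*b^4 + 2.4073*b^3 + 13.9665*b^2 + 27.14*b + 10.6392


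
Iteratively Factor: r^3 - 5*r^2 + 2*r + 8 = (r - 4)*(r^2 - r - 2) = (r - 4)*(r - 2)*(r + 1)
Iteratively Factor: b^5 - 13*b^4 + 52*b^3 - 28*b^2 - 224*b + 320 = (b - 4)*(b^4 - 9*b^3 + 16*b^2 + 36*b - 80) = (b - 4)*(b + 2)*(b^3 - 11*b^2 + 38*b - 40) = (b - 5)*(b - 4)*(b + 2)*(b^2 - 6*b + 8) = (b - 5)*(b - 4)*(b - 2)*(b + 2)*(b - 4)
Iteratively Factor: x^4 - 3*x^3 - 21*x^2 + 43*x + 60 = (x + 1)*(x^3 - 4*x^2 - 17*x + 60) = (x + 1)*(x + 4)*(x^2 - 8*x + 15) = (x - 3)*(x + 1)*(x + 4)*(x - 5)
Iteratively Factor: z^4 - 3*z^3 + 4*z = (z - 2)*(z^3 - z^2 - 2*z) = z*(z - 2)*(z^2 - z - 2) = z*(z - 2)^2*(z + 1)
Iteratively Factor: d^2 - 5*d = (d - 5)*(d)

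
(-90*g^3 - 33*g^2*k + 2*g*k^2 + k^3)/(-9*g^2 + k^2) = (30*g^2 + g*k - k^2)/(3*g - k)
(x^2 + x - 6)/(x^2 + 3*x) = (x - 2)/x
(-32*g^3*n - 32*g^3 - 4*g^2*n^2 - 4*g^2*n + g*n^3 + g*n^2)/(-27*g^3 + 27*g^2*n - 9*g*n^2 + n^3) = g*(32*g^2*n + 32*g^2 + 4*g*n^2 + 4*g*n - n^3 - n^2)/(27*g^3 - 27*g^2*n + 9*g*n^2 - n^3)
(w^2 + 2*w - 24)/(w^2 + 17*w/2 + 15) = 2*(w - 4)/(2*w + 5)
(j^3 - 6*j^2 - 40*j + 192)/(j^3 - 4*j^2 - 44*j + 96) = (j - 4)/(j - 2)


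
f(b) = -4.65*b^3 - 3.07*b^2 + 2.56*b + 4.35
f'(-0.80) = -1.46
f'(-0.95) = -4.20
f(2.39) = -70.55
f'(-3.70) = -165.70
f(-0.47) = 2.95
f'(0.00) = 2.56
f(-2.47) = 49.37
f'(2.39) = -91.80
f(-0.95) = 3.13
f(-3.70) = 188.39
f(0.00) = 4.35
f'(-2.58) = -74.46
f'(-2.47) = -67.38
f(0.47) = 4.39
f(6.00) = -1095.21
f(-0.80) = 2.72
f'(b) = -13.95*b^2 - 6.14*b + 2.56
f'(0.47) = -3.41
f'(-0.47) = 2.36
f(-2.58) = 57.17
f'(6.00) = -536.48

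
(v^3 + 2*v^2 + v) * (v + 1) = v^4 + 3*v^3 + 3*v^2 + v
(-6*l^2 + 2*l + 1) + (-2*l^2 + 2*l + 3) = -8*l^2 + 4*l + 4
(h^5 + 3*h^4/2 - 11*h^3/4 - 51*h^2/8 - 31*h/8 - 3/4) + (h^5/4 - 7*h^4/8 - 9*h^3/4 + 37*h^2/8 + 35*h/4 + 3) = 5*h^5/4 + 5*h^4/8 - 5*h^3 - 7*h^2/4 + 39*h/8 + 9/4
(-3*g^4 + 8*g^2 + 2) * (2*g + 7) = -6*g^5 - 21*g^4 + 16*g^3 + 56*g^2 + 4*g + 14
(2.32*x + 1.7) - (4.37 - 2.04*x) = 4.36*x - 2.67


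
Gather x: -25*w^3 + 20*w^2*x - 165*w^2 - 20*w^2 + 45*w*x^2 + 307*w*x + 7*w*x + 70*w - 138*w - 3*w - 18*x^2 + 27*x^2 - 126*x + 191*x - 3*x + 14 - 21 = -25*w^3 - 185*w^2 - 71*w + x^2*(45*w + 9) + x*(20*w^2 + 314*w + 62) - 7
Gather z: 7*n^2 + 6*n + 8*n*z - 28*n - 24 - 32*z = 7*n^2 - 22*n + z*(8*n - 32) - 24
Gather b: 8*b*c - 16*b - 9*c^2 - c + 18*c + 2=b*(8*c - 16) - 9*c^2 + 17*c + 2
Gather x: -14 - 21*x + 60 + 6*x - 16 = 30 - 15*x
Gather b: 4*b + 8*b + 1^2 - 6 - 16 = 12*b - 21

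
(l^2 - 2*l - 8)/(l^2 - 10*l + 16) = (l^2 - 2*l - 8)/(l^2 - 10*l + 16)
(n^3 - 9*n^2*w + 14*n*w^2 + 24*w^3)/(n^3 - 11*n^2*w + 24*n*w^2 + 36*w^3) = (-n + 4*w)/(-n + 6*w)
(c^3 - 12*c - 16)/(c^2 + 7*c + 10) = (c^2 - 2*c - 8)/(c + 5)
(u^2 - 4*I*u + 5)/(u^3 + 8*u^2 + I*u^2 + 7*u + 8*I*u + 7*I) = (u - 5*I)/(u^2 + 8*u + 7)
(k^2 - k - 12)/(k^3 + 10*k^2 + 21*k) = (k - 4)/(k*(k + 7))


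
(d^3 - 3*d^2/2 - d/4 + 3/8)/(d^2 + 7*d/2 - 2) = (d^2 - d - 3/4)/(d + 4)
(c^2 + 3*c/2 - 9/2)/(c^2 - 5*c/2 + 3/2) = (c + 3)/(c - 1)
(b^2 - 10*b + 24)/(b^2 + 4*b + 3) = (b^2 - 10*b + 24)/(b^2 + 4*b + 3)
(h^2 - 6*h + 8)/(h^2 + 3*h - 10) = (h - 4)/(h + 5)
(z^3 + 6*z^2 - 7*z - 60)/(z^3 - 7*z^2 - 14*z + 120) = (z^2 + 2*z - 15)/(z^2 - 11*z + 30)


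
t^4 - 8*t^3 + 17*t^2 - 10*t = t*(t - 5)*(t - 2)*(t - 1)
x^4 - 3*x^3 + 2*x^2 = x^2*(x - 2)*(x - 1)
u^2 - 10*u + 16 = (u - 8)*(u - 2)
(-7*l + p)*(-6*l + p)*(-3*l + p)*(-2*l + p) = 252*l^4 - 288*l^3*p + 113*l^2*p^2 - 18*l*p^3 + p^4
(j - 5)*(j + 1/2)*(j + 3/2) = j^3 - 3*j^2 - 37*j/4 - 15/4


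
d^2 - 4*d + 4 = (d - 2)^2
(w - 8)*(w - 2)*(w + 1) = w^3 - 9*w^2 + 6*w + 16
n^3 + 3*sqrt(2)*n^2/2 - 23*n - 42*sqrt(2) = (n - 7*sqrt(2)/2)*(n + 2*sqrt(2))*(n + 3*sqrt(2))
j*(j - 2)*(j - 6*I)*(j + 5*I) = j^4 - 2*j^3 - I*j^3 + 30*j^2 + 2*I*j^2 - 60*j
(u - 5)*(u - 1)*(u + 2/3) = u^3 - 16*u^2/3 + u + 10/3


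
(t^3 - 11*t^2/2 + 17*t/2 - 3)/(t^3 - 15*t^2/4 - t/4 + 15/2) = 2*(2*t - 1)/(4*t + 5)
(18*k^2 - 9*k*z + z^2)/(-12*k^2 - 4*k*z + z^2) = (-3*k + z)/(2*k + z)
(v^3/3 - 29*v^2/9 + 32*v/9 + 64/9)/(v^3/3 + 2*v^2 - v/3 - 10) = (3*v^3 - 29*v^2 + 32*v + 64)/(3*(v^3 + 6*v^2 - v - 30))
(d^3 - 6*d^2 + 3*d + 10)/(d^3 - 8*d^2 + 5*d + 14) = (d - 5)/(d - 7)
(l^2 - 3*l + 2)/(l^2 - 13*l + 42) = (l^2 - 3*l + 2)/(l^2 - 13*l + 42)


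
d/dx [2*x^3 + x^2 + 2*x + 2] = 6*x^2 + 2*x + 2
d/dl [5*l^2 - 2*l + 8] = 10*l - 2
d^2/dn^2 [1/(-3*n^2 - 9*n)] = 2*(n*(n + 3) - (2*n + 3)^2)/(3*n^3*(n + 3)^3)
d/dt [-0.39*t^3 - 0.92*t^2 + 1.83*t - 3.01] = -1.17*t^2 - 1.84*t + 1.83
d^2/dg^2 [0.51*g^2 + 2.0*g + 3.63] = 1.02000000000000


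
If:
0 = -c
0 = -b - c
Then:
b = 0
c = 0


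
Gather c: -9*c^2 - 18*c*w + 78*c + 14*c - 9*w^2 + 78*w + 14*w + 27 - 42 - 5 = -9*c^2 + c*(92 - 18*w) - 9*w^2 + 92*w - 20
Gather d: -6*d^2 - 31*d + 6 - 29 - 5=-6*d^2 - 31*d - 28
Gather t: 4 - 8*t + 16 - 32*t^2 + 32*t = -32*t^2 + 24*t + 20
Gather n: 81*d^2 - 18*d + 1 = 81*d^2 - 18*d + 1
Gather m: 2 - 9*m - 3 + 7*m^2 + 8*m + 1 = 7*m^2 - m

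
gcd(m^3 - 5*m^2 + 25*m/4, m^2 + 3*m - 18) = 1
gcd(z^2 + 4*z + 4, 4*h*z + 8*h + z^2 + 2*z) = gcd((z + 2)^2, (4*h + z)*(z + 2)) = z + 2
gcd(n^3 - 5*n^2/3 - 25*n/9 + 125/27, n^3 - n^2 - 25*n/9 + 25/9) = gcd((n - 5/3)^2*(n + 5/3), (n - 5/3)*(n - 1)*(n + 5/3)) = n^2 - 25/9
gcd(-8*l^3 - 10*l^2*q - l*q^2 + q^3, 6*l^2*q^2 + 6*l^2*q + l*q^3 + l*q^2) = 1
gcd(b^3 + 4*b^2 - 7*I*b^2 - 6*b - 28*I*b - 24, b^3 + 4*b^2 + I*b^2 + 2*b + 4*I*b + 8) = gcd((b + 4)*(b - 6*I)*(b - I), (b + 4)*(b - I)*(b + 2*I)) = b^2 + b*(4 - I) - 4*I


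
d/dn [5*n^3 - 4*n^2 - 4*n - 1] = 15*n^2 - 8*n - 4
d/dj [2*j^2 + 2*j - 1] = 4*j + 2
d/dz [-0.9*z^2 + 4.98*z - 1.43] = 4.98 - 1.8*z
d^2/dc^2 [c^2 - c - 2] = 2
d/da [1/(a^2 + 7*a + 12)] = (-2*a - 7)/(a^2 + 7*a + 12)^2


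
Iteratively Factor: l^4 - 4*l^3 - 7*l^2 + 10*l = (l - 1)*(l^3 - 3*l^2 - 10*l) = (l - 1)*(l + 2)*(l^2 - 5*l) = l*(l - 1)*(l + 2)*(l - 5)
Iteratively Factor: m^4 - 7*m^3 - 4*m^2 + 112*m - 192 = (m - 4)*(m^3 - 3*m^2 - 16*m + 48) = (m - 4)*(m - 3)*(m^2 - 16) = (m - 4)*(m - 3)*(m + 4)*(m - 4)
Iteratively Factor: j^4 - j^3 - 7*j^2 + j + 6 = (j - 1)*(j^3 - 7*j - 6) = (j - 1)*(j + 2)*(j^2 - 2*j - 3) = (j - 3)*(j - 1)*(j + 2)*(j + 1)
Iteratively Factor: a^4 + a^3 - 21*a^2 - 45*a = (a + 3)*(a^3 - 2*a^2 - 15*a) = (a + 3)^2*(a^2 - 5*a) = a*(a + 3)^2*(a - 5)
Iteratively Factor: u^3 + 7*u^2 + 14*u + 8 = (u + 2)*(u^2 + 5*u + 4) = (u + 2)*(u + 4)*(u + 1)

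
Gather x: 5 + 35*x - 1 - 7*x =28*x + 4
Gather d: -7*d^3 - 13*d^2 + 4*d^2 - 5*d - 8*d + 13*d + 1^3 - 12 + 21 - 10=-7*d^3 - 9*d^2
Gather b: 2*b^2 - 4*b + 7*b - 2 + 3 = 2*b^2 + 3*b + 1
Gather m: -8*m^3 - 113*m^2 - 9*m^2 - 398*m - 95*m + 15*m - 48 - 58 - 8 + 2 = -8*m^3 - 122*m^2 - 478*m - 112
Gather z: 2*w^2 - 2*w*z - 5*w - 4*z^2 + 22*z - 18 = 2*w^2 - 5*w - 4*z^2 + z*(22 - 2*w) - 18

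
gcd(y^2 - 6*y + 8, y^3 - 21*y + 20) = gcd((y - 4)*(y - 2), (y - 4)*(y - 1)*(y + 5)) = y - 4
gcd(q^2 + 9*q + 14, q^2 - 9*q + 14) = 1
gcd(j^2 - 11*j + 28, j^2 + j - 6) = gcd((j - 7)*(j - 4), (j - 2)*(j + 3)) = 1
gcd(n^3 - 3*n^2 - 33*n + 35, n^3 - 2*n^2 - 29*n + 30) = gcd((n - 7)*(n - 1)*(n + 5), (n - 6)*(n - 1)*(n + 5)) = n^2 + 4*n - 5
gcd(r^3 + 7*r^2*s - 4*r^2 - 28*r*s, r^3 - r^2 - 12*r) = r^2 - 4*r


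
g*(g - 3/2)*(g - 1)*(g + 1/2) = g^4 - 2*g^3 + g^2/4 + 3*g/4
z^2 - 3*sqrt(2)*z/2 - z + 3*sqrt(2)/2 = (z - 1)*(z - 3*sqrt(2)/2)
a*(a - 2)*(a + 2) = a^3 - 4*a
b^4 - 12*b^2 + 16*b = b*(b - 2)^2*(b + 4)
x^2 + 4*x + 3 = (x + 1)*(x + 3)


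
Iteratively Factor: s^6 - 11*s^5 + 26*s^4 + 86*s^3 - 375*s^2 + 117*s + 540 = (s - 3)*(s^5 - 8*s^4 + 2*s^3 + 92*s^2 - 99*s - 180) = (s - 5)*(s - 3)*(s^4 - 3*s^3 - 13*s^2 + 27*s + 36) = (s - 5)*(s - 3)*(s + 1)*(s^3 - 4*s^2 - 9*s + 36) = (s - 5)*(s - 3)*(s + 1)*(s + 3)*(s^2 - 7*s + 12) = (s - 5)*(s - 3)^2*(s + 1)*(s + 3)*(s - 4)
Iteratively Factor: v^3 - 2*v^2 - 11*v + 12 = (v + 3)*(v^2 - 5*v + 4) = (v - 1)*(v + 3)*(v - 4)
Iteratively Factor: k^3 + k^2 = (k)*(k^2 + k) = k^2*(k + 1)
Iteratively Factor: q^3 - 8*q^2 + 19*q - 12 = (q - 3)*(q^2 - 5*q + 4) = (q - 3)*(q - 1)*(q - 4)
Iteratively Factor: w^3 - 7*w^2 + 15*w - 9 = (w - 3)*(w^2 - 4*w + 3) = (w - 3)^2*(w - 1)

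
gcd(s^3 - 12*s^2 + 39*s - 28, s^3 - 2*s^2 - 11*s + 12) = s^2 - 5*s + 4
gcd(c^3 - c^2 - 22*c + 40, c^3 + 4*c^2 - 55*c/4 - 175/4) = c + 5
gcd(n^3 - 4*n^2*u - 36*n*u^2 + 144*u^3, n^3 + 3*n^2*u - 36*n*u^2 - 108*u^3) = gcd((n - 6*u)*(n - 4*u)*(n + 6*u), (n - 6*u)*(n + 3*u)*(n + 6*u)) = -n^2 + 36*u^2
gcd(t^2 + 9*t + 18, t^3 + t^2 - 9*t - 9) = t + 3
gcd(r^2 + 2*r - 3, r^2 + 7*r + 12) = r + 3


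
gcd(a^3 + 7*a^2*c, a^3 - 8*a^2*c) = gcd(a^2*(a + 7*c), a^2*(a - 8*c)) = a^2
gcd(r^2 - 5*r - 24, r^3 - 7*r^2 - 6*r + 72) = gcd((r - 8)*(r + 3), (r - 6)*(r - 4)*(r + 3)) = r + 3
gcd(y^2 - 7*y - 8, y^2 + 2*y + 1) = y + 1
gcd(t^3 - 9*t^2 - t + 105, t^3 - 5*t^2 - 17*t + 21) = t^2 - 4*t - 21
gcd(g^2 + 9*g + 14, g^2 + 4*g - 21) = g + 7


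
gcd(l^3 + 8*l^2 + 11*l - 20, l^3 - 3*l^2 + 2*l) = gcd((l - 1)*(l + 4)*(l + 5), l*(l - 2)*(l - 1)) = l - 1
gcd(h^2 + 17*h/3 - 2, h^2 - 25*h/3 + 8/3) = h - 1/3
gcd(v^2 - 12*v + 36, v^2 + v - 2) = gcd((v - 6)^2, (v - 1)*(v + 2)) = 1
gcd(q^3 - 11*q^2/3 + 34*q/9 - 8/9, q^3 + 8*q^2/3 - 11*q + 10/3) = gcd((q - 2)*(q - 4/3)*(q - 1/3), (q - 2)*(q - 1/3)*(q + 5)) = q^2 - 7*q/3 + 2/3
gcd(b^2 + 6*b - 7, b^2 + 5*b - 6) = b - 1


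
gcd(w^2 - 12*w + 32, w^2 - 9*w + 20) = w - 4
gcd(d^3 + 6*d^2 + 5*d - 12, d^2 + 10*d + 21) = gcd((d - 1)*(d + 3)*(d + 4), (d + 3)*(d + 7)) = d + 3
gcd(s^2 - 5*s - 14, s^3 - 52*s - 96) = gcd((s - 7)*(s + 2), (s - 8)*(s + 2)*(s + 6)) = s + 2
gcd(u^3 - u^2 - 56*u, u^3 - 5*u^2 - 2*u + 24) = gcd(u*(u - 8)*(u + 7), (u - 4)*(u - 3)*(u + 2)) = 1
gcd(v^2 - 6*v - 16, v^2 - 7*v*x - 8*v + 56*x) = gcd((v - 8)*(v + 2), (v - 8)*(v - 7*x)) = v - 8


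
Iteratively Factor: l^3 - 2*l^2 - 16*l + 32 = (l - 4)*(l^2 + 2*l - 8) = (l - 4)*(l + 4)*(l - 2)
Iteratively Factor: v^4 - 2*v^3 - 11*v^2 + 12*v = (v)*(v^3 - 2*v^2 - 11*v + 12) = v*(v - 4)*(v^2 + 2*v - 3) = v*(v - 4)*(v - 1)*(v + 3)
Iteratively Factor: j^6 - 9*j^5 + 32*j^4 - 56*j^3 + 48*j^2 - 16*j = (j - 2)*(j^5 - 7*j^4 + 18*j^3 - 20*j^2 + 8*j) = (j - 2)^2*(j^4 - 5*j^3 + 8*j^2 - 4*j) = (j - 2)^2*(j - 1)*(j^3 - 4*j^2 + 4*j) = (j - 2)^3*(j - 1)*(j^2 - 2*j) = (j - 2)^4*(j - 1)*(j)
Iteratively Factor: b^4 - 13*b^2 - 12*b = (b + 3)*(b^3 - 3*b^2 - 4*b) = (b - 4)*(b + 3)*(b^2 + b) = b*(b - 4)*(b + 3)*(b + 1)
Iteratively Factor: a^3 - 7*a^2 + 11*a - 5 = (a - 5)*(a^2 - 2*a + 1) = (a - 5)*(a - 1)*(a - 1)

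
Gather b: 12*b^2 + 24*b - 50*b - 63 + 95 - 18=12*b^2 - 26*b + 14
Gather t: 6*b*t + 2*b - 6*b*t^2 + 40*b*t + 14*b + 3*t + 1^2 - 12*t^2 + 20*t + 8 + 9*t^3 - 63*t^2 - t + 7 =16*b + 9*t^3 + t^2*(-6*b - 75) + t*(46*b + 22) + 16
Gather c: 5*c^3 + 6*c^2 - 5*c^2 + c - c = 5*c^3 + c^2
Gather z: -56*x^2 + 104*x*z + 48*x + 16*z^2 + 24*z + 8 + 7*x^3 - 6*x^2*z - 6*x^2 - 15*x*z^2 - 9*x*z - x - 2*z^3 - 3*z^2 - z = 7*x^3 - 62*x^2 + 47*x - 2*z^3 + z^2*(13 - 15*x) + z*(-6*x^2 + 95*x + 23) + 8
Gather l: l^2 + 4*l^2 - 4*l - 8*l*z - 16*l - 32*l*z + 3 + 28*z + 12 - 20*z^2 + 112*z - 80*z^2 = 5*l^2 + l*(-40*z - 20) - 100*z^2 + 140*z + 15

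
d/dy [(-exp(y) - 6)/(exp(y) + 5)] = exp(y)/(exp(y) + 5)^2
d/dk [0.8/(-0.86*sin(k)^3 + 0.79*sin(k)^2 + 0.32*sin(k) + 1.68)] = (2.064*sin(k)^2 - 1.264*sin(k) - 0.256)*cos(k)/(-0.86*sin(k)^3 + 0.79*sin(k)^2 + 0.32*sin(k) + 1.68)^2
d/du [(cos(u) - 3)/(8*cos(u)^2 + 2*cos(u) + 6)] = (-12*cos(u) + cos(2*u) - 2)*sin(u)/(4*cos(u)^2 + cos(u) + 3)^2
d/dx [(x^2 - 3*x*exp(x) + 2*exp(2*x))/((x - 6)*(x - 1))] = ((x - 6)*(x - 1)*(-3*x*exp(x) + 2*x + 4*exp(2*x) - 3*exp(x)) + (x - 6)*(-x^2 + 3*x*exp(x) - 2*exp(2*x)) + (x - 1)*(-x^2 + 3*x*exp(x) - 2*exp(2*x)))/((x - 6)^2*(x - 1)^2)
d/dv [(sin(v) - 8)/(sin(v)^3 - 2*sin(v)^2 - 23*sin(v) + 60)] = (-2*sin(v)^3 + 26*sin(v)^2 - 32*sin(v) - 124)*cos(v)/(sin(v)^3 - 2*sin(v)^2 - 23*sin(v) + 60)^2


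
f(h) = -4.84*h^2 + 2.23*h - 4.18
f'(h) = 2.23 - 9.68*h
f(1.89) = -17.25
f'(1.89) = -16.07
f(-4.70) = -121.58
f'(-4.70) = 47.73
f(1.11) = -7.67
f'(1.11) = -8.51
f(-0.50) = -6.50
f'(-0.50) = 7.07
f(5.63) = -145.04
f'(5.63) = -52.27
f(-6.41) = -217.34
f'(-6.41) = 64.28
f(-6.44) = -219.27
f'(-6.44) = 64.57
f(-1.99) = -27.78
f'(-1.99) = 21.49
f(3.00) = -41.05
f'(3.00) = -26.81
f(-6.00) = -191.80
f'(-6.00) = 60.31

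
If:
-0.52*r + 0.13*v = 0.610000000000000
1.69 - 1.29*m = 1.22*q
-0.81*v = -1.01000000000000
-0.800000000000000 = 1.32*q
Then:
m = 1.88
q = -0.61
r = -0.86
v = 1.25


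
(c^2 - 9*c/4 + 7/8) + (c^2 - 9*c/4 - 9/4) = 2*c^2 - 9*c/2 - 11/8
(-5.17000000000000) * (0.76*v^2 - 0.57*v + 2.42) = -3.9292*v^2 + 2.9469*v - 12.5114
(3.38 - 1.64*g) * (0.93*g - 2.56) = -1.5252*g^2 + 7.3418*g - 8.6528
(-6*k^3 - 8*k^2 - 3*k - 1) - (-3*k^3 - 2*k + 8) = -3*k^3 - 8*k^2 - k - 9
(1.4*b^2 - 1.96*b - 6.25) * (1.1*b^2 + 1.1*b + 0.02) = 1.54*b^4 - 0.616*b^3 - 9.003*b^2 - 6.9142*b - 0.125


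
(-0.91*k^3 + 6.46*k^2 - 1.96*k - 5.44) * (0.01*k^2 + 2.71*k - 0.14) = -0.0091*k^5 - 2.4015*k^4 + 17.6144*k^3 - 6.2704*k^2 - 14.468*k + 0.7616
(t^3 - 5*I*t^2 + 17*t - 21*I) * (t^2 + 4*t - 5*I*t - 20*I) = t^5 + 4*t^4 - 10*I*t^4 - 8*t^3 - 40*I*t^3 - 32*t^2 - 106*I*t^2 - 105*t - 424*I*t - 420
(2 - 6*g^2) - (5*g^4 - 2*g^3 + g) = -5*g^4 + 2*g^3 - 6*g^2 - g + 2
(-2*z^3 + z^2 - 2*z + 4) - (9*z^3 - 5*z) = -11*z^3 + z^2 + 3*z + 4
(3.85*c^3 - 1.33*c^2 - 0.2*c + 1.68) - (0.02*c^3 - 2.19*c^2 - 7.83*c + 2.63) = 3.83*c^3 + 0.86*c^2 + 7.63*c - 0.95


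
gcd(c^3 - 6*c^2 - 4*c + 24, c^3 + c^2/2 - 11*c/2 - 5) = c + 2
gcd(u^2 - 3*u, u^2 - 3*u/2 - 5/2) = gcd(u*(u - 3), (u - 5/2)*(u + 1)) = 1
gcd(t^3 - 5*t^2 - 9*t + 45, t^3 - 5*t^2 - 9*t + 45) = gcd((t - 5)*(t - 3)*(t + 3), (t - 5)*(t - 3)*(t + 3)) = t^3 - 5*t^2 - 9*t + 45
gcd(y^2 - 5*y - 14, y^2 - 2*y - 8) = y + 2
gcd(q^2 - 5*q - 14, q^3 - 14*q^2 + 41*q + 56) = q - 7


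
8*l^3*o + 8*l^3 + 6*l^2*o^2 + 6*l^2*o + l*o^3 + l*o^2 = (2*l + o)*(4*l + o)*(l*o + l)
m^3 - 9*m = m*(m - 3)*(m + 3)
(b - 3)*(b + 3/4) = b^2 - 9*b/4 - 9/4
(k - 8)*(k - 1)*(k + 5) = k^3 - 4*k^2 - 37*k + 40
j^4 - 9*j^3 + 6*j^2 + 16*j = j*(j - 8)*(j - 2)*(j + 1)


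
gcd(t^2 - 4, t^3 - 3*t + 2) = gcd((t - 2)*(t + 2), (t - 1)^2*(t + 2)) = t + 2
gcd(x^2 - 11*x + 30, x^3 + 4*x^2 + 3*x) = 1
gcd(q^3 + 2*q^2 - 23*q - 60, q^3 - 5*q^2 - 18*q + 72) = q + 4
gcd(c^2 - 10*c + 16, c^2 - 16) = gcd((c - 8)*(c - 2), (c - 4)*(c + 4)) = 1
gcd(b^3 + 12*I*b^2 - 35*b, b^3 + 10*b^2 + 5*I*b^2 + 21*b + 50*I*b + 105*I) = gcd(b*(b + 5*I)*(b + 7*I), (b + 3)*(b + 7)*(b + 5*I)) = b + 5*I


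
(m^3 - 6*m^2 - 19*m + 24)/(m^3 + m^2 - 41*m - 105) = (m^2 - 9*m + 8)/(m^2 - 2*m - 35)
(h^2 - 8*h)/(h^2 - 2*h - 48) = h/(h + 6)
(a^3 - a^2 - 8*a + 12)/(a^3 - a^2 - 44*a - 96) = (a^2 - 4*a + 4)/(a^2 - 4*a - 32)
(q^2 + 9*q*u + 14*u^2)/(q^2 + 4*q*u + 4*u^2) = (q + 7*u)/(q + 2*u)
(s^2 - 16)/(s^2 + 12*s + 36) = (s^2 - 16)/(s^2 + 12*s + 36)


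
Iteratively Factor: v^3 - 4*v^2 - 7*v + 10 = (v - 1)*(v^2 - 3*v - 10) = (v - 1)*(v + 2)*(v - 5)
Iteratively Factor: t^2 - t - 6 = (t + 2)*(t - 3)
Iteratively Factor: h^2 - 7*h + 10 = (h - 5)*(h - 2)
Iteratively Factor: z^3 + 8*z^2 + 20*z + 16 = (z + 4)*(z^2 + 4*z + 4) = (z + 2)*(z + 4)*(z + 2)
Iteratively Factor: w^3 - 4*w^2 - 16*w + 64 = (w - 4)*(w^2 - 16) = (w - 4)*(w + 4)*(w - 4)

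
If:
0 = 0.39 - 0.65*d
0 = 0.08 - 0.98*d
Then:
No Solution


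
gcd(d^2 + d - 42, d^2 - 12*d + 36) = d - 6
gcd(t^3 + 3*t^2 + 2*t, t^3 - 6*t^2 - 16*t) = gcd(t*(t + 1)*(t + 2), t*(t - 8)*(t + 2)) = t^2 + 2*t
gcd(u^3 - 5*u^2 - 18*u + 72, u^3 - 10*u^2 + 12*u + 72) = u - 6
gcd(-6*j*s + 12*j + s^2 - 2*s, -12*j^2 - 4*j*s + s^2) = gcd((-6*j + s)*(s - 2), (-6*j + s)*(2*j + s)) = -6*j + s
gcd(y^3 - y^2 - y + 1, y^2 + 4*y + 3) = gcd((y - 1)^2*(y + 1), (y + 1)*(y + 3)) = y + 1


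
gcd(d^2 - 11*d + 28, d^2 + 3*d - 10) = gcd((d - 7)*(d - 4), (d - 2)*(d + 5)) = 1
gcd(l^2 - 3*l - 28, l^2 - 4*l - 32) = l + 4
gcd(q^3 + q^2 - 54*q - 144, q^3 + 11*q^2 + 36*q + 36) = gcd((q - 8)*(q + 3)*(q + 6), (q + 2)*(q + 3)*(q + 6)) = q^2 + 9*q + 18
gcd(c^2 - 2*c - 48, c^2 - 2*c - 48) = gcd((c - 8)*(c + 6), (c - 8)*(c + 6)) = c^2 - 2*c - 48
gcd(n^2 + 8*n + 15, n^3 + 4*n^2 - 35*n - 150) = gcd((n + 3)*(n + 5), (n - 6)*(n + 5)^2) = n + 5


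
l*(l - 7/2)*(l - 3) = l^3 - 13*l^2/2 + 21*l/2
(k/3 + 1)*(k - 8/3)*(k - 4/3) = k^3/3 - k^2/3 - 76*k/27 + 32/9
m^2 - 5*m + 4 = (m - 4)*(m - 1)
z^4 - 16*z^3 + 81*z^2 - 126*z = z*(z - 7)*(z - 6)*(z - 3)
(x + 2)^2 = x^2 + 4*x + 4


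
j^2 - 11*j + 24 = (j - 8)*(j - 3)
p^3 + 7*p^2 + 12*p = p*(p + 3)*(p + 4)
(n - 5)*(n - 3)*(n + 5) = n^3 - 3*n^2 - 25*n + 75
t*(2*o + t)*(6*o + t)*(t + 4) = 12*o^2*t^2 + 48*o^2*t + 8*o*t^3 + 32*o*t^2 + t^4 + 4*t^3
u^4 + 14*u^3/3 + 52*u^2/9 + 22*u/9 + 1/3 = (u + 1/3)^2*(u + 1)*(u + 3)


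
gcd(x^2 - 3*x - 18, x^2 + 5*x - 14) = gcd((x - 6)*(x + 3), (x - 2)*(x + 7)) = 1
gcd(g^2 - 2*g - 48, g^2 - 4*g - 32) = g - 8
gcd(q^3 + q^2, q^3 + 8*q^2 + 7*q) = q^2 + q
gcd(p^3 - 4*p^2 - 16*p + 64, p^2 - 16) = p^2 - 16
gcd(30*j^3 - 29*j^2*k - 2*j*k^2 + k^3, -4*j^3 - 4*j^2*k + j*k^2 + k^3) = 1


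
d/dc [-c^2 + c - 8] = 1 - 2*c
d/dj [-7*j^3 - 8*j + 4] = -21*j^2 - 8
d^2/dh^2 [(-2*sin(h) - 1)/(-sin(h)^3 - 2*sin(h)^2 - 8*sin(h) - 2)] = (-8*sin(h)^7 - 21*sin(h)^6 + 46*sin(h)^5 + 88*sin(h)^4 + 34*sin(h)^3 + 8*sin(h)^2 + 44*sin(h) + 56)/(sin(h)^3 + 2*sin(h)^2 + 8*sin(h) + 2)^3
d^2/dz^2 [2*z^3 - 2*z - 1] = 12*z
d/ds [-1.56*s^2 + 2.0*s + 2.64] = 2.0 - 3.12*s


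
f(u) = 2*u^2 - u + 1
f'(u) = 4*u - 1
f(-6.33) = 87.47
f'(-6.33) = -26.32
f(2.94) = 15.35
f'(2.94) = 10.76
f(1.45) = 3.76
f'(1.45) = 4.80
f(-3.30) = 26.08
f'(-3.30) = -14.20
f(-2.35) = 14.40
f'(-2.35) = -10.40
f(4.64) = 39.42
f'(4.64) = 17.56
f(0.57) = 1.08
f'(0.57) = 1.28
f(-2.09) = 11.83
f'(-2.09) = -9.36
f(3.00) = 16.00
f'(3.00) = 11.00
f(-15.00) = 466.00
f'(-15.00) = -61.00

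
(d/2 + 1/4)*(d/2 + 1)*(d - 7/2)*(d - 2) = d^4/4 - 3*d^3/4 - 23*d^2/16 + 3*d + 7/4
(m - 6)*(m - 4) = m^2 - 10*m + 24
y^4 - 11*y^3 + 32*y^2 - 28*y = y*(y - 7)*(y - 2)^2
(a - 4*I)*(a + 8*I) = a^2 + 4*I*a + 32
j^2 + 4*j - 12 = (j - 2)*(j + 6)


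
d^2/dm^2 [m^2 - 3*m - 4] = 2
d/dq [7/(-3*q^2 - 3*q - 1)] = 21*(2*q + 1)/(3*q^2 + 3*q + 1)^2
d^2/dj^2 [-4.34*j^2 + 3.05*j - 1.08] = -8.68000000000000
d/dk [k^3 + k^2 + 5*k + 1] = 3*k^2 + 2*k + 5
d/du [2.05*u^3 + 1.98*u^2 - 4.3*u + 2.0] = 6.15*u^2 + 3.96*u - 4.3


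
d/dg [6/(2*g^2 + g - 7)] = 6*(-4*g - 1)/(2*g^2 + g - 7)^2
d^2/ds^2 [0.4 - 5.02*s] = 0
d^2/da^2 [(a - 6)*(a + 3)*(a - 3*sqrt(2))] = 6*a - 6*sqrt(2) - 6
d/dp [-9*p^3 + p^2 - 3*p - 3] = -27*p^2 + 2*p - 3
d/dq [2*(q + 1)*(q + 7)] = 4*q + 16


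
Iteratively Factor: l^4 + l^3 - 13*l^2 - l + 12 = (l - 3)*(l^3 + 4*l^2 - l - 4) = (l - 3)*(l + 1)*(l^2 + 3*l - 4) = (l - 3)*(l - 1)*(l + 1)*(l + 4)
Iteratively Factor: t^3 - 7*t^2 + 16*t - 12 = (t - 2)*(t^2 - 5*t + 6) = (t - 2)^2*(t - 3)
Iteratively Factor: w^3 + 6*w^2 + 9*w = (w)*(w^2 + 6*w + 9) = w*(w + 3)*(w + 3)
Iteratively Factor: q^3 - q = (q)*(q^2 - 1) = q*(q + 1)*(q - 1)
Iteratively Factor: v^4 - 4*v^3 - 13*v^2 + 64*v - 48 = (v - 4)*(v^3 - 13*v + 12) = (v - 4)*(v - 3)*(v^2 + 3*v - 4) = (v - 4)*(v - 3)*(v - 1)*(v + 4)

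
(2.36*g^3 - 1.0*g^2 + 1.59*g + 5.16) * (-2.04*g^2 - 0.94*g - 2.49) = -4.8144*g^5 - 0.1784*g^4 - 8.18*g^3 - 9.531*g^2 - 8.8095*g - 12.8484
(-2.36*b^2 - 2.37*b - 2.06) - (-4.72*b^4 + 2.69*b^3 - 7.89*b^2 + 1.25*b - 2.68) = 4.72*b^4 - 2.69*b^3 + 5.53*b^2 - 3.62*b + 0.62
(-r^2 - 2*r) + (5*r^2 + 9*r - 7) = 4*r^2 + 7*r - 7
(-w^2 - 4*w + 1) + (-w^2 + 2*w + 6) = -2*w^2 - 2*w + 7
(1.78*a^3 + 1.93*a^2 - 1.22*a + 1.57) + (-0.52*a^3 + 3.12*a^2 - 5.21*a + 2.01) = 1.26*a^3 + 5.05*a^2 - 6.43*a + 3.58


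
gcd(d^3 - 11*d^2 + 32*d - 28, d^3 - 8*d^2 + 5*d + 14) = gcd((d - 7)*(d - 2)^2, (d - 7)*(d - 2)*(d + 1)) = d^2 - 9*d + 14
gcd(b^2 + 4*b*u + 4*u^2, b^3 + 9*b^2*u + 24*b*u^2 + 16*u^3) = 1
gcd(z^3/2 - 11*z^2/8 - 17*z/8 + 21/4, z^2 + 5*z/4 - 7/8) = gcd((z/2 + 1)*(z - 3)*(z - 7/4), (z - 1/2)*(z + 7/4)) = 1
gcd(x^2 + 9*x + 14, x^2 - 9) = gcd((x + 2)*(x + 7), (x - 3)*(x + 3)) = 1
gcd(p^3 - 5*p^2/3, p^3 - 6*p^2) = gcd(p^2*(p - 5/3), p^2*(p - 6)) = p^2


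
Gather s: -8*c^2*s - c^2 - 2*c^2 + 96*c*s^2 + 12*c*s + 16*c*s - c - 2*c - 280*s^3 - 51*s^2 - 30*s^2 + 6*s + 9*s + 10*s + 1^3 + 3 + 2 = -3*c^2 - 3*c - 280*s^3 + s^2*(96*c - 81) + s*(-8*c^2 + 28*c + 25) + 6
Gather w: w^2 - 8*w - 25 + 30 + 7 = w^2 - 8*w + 12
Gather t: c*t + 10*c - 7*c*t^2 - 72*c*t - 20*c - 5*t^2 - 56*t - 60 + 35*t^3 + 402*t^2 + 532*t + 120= -10*c + 35*t^3 + t^2*(397 - 7*c) + t*(476 - 71*c) + 60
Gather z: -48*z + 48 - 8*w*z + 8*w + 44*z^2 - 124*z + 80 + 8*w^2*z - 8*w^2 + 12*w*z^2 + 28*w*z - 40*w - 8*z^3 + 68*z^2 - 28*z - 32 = -8*w^2 - 32*w - 8*z^3 + z^2*(12*w + 112) + z*(8*w^2 + 20*w - 200) + 96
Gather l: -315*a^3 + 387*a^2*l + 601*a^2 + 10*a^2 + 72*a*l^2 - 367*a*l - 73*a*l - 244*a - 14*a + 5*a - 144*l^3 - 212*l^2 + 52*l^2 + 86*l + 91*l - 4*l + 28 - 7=-315*a^3 + 611*a^2 - 253*a - 144*l^3 + l^2*(72*a - 160) + l*(387*a^2 - 440*a + 173) + 21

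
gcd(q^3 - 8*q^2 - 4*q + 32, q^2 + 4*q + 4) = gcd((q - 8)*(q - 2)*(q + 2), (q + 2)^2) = q + 2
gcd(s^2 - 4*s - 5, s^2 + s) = s + 1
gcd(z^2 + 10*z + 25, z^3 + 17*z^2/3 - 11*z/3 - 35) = z + 5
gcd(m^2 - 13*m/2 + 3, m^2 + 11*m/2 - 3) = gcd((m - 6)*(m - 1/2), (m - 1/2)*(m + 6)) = m - 1/2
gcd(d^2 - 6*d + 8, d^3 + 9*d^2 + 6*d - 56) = d - 2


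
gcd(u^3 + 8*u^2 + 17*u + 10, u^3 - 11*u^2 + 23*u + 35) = u + 1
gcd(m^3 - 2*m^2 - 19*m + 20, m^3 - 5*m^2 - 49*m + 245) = m - 5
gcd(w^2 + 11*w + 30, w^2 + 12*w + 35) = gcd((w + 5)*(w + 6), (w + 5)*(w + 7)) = w + 5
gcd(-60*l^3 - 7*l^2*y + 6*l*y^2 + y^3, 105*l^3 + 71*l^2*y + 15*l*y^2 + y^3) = 5*l + y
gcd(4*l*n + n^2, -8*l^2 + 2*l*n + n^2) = 4*l + n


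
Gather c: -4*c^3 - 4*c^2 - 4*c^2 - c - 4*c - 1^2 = -4*c^3 - 8*c^2 - 5*c - 1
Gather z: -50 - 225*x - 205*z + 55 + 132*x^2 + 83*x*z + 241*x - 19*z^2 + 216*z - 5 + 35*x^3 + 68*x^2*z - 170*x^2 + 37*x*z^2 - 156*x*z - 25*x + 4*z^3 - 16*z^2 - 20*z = 35*x^3 - 38*x^2 - 9*x + 4*z^3 + z^2*(37*x - 35) + z*(68*x^2 - 73*x - 9)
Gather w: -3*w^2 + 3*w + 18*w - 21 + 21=-3*w^2 + 21*w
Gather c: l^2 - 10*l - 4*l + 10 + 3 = l^2 - 14*l + 13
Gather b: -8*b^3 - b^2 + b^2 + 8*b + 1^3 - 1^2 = -8*b^3 + 8*b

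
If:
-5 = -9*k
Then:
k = 5/9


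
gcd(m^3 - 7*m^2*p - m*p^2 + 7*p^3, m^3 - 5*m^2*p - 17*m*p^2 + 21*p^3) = m^2 - 8*m*p + 7*p^2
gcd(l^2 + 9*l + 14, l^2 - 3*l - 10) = l + 2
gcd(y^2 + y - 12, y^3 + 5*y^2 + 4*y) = y + 4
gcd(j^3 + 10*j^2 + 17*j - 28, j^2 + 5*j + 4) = j + 4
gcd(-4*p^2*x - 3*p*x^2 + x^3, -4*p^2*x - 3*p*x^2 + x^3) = -4*p^2*x - 3*p*x^2 + x^3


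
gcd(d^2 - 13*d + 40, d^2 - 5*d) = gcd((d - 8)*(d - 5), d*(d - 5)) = d - 5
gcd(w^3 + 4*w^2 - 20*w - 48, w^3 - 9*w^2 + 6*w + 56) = w^2 - 2*w - 8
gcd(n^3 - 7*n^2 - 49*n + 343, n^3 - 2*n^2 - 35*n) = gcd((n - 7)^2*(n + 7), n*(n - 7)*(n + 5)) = n - 7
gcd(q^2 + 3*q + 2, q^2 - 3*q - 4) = q + 1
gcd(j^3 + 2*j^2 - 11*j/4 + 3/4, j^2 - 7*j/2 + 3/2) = j - 1/2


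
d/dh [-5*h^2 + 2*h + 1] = 2 - 10*h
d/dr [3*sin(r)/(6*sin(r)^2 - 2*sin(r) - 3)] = 9*(cos(2*r) - 2)*cos(r)/(2*sin(r) + 3*cos(2*r))^2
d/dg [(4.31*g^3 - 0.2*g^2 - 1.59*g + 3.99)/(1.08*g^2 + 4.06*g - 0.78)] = (4.6548*g^4 + 34.9972*g^3 - 9.1802*g^2 - 8.3064*g - 14.9592)/(1.1664*g^4 + 8.7696*g^3 + 14.7988*g^2 - 6.3336*g + 0.6084)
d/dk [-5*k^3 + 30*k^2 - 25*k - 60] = -15*k^2 + 60*k - 25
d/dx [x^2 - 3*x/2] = 2*x - 3/2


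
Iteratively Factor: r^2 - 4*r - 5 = (r - 5)*(r + 1)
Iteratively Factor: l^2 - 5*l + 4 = (l - 4)*(l - 1)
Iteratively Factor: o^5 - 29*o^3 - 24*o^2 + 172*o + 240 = (o + 2)*(o^4 - 2*o^3 - 25*o^2 + 26*o + 120) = (o - 3)*(o + 2)*(o^3 + o^2 - 22*o - 40) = (o - 5)*(o - 3)*(o + 2)*(o^2 + 6*o + 8) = (o - 5)*(o - 3)*(o + 2)^2*(o + 4)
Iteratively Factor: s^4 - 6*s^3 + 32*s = (s - 4)*(s^3 - 2*s^2 - 8*s) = s*(s - 4)*(s^2 - 2*s - 8) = s*(s - 4)*(s + 2)*(s - 4)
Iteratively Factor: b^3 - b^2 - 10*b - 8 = (b - 4)*(b^2 + 3*b + 2) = (b - 4)*(b + 1)*(b + 2)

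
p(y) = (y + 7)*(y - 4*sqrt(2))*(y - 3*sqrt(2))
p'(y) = (y + 7)*(y - 4*sqrt(2)) + (y + 7)*(y - 3*sqrt(2)) + (y - 4*sqrt(2))*(y - 3*sqrt(2)) = 3*y^2 - 14*sqrt(2)*y + 14*y - 49*sqrt(2) + 24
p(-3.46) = 248.59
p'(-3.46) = 10.68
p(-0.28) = 180.43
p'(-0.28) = -43.44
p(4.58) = -4.21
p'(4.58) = -8.93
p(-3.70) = 245.25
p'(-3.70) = 17.23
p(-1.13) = 214.04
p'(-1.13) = -34.91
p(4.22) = 0.37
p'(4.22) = -16.34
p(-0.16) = 175.17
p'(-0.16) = -44.29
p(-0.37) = 184.31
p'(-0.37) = -42.74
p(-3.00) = 250.79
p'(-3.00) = -0.90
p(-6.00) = 119.40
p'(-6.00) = 97.50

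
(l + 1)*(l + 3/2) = l^2 + 5*l/2 + 3/2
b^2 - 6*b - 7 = (b - 7)*(b + 1)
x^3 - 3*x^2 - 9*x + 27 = (x - 3)^2*(x + 3)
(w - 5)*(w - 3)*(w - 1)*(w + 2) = w^4 - 7*w^3 + 5*w^2 + 31*w - 30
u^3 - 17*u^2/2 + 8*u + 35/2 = (u - 7)*(u - 5/2)*(u + 1)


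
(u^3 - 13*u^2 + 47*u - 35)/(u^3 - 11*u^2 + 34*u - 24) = (u^2 - 12*u + 35)/(u^2 - 10*u + 24)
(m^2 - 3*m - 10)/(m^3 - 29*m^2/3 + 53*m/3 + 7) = 3*(m^2 - 3*m - 10)/(3*m^3 - 29*m^2 + 53*m + 21)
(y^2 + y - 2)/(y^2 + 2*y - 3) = (y + 2)/(y + 3)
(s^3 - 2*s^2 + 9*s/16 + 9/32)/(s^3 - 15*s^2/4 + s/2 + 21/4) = (32*s^3 - 64*s^2 + 18*s + 9)/(8*(4*s^3 - 15*s^2 + 2*s + 21))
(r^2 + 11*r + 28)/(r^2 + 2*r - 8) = (r + 7)/(r - 2)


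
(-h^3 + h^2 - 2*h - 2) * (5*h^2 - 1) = -5*h^5 + 5*h^4 - 9*h^3 - 11*h^2 + 2*h + 2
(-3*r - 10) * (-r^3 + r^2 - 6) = 3*r^4 + 7*r^3 - 10*r^2 + 18*r + 60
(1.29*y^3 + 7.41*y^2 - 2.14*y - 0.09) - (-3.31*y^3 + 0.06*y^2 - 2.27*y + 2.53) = 4.6*y^3 + 7.35*y^2 + 0.13*y - 2.62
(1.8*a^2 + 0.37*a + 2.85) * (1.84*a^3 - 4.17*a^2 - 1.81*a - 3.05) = 3.312*a^5 - 6.8252*a^4 + 0.443100000000001*a^3 - 18.0442*a^2 - 6.287*a - 8.6925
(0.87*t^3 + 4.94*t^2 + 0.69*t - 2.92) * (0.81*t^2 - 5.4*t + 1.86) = 0.7047*t^5 - 0.6966*t^4 - 24.4989*t^3 + 3.0972*t^2 + 17.0514*t - 5.4312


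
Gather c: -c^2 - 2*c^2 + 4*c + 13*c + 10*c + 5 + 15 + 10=-3*c^2 + 27*c + 30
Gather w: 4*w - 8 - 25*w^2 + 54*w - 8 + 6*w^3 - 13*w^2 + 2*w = 6*w^3 - 38*w^2 + 60*w - 16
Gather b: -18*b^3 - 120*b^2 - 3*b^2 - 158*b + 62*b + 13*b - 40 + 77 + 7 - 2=-18*b^3 - 123*b^2 - 83*b + 42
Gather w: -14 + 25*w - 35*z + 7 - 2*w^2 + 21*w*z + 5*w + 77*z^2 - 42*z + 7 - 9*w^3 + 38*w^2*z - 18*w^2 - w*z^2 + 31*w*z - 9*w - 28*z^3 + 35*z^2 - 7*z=-9*w^3 + w^2*(38*z - 20) + w*(-z^2 + 52*z + 21) - 28*z^3 + 112*z^2 - 84*z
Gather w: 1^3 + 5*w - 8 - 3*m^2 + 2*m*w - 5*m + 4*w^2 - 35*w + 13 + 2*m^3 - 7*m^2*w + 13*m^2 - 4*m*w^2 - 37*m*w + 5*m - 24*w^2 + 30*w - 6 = 2*m^3 + 10*m^2 + w^2*(-4*m - 20) + w*(-7*m^2 - 35*m)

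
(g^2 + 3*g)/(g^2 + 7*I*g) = (g + 3)/(g + 7*I)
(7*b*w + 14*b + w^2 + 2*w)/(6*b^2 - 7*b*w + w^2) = (7*b*w + 14*b + w^2 + 2*w)/(6*b^2 - 7*b*w + w^2)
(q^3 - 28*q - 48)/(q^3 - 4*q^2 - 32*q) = (q^2 - 4*q - 12)/(q*(q - 8))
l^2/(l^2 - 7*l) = l/(l - 7)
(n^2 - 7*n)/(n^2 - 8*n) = (n - 7)/(n - 8)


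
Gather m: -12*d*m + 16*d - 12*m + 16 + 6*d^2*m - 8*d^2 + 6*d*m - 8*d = -8*d^2 + 8*d + m*(6*d^2 - 6*d - 12) + 16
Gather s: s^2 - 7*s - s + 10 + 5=s^2 - 8*s + 15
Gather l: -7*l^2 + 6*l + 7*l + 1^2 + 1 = -7*l^2 + 13*l + 2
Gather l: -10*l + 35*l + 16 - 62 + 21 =25*l - 25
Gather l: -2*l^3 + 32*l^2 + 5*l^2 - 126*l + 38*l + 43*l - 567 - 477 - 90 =-2*l^3 + 37*l^2 - 45*l - 1134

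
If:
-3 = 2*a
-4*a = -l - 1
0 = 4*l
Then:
No Solution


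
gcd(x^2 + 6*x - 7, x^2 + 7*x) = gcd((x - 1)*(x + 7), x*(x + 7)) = x + 7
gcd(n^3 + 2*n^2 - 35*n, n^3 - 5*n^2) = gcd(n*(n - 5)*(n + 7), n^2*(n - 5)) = n^2 - 5*n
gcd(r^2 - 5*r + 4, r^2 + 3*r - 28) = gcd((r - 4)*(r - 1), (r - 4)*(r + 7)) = r - 4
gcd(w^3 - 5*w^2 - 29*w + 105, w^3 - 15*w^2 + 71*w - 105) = w^2 - 10*w + 21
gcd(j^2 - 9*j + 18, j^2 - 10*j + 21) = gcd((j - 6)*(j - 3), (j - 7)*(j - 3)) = j - 3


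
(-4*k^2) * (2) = -8*k^2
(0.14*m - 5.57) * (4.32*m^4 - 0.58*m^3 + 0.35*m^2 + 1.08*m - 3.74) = 0.6048*m^5 - 24.1436*m^4 + 3.2796*m^3 - 1.7983*m^2 - 6.5392*m + 20.8318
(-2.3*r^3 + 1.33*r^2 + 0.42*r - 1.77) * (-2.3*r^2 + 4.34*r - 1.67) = 5.29*r^5 - 13.041*r^4 + 8.6472*r^3 + 3.6727*r^2 - 8.3832*r + 2.9559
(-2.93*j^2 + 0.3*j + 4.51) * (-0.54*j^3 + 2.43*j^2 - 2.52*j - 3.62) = 1.5822*j^5 - 7.2819*j^4 + 5.6772*j^3 + 20.8099*j^2 - 12.4512*j - 16.3262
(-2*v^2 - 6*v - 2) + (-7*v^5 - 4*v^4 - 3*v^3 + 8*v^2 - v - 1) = -7*v^5 - 4*v^4 - 3*v^3 + 6*v^2 - 7*v - 3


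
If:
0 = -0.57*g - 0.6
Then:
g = -1.05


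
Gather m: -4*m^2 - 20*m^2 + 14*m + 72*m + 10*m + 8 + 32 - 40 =-24*m^2 + 96*m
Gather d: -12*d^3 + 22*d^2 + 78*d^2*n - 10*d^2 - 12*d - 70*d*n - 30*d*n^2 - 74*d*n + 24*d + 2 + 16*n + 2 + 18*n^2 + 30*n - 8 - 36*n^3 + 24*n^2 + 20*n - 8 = -12*d^3 + d^2*(78*n + 12) + d*(-30*n^2 - 144*n + 12) - 36*n^3 + 42*n^2 + 66*n - 12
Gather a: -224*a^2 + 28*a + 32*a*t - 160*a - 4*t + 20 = -224*a^2 + a*(32*t - 132) - 4*t + 20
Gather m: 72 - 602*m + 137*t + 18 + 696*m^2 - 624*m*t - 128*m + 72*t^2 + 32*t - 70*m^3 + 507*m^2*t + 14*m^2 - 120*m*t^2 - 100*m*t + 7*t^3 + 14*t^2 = -70*m^3 + m^2*(507*t + 710) + m*(-120*t^2 - 724*t - 730) + 7*t^3 + 86*t^2 + 169*t + 90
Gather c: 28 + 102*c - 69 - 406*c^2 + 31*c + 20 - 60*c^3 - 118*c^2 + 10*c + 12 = -60*c^3 - 524*c^2 + 143*c - 9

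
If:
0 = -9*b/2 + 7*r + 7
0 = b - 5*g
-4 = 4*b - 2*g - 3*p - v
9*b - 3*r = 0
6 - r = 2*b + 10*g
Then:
No Solution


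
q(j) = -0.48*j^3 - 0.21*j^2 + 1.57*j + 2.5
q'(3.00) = -12.65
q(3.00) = -7.64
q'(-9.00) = -111.29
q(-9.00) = 321.28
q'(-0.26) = 1.58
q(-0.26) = 2.09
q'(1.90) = -4.43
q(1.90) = 1.43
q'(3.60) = -18.60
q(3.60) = -16.96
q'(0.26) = 1.36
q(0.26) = 2.89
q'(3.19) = -14.42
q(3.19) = -10.21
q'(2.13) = -5.86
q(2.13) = 0.25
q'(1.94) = -4.66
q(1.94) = 1.25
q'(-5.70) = -42.82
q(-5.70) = 75.62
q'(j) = -1.44*j^2 - 0.42*j + 1.57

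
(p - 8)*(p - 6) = p^2 - 14*p + 48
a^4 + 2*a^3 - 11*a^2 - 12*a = a*(a - 3)*(a + 1)*(a + 4)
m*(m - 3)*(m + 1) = m^3 - 2*m^2 - 3*m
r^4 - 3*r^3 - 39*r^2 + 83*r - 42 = (r - 7)*(r - 1)^2*(r + 6)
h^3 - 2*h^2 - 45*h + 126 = (h - 6)*(h - 3)*(h + 7)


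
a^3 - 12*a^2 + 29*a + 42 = (a - 7)*(a - 6)*(a + 1)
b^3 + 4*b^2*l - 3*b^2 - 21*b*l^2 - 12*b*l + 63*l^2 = (b - 3)*(b - 3*l)*(b + 7*l)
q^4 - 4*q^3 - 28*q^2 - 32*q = q*(q - 8)*(q + 2)^2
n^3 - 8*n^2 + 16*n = n*(n - 4)^2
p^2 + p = p*(p + 1)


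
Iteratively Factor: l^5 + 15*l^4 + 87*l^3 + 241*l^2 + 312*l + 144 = (l + 3)*(l^4 + 12*l^3 + 51*l^2 + 88*l + 48) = (l + 3)*(l + 4)*(l^3 + 8*l^2 + 19*l + 12) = (l + 3)^2*(l + 4)*(l^2 + 5*l + 4) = (l + 1)*(l + 3)^2*(l + 4)*(l + 4)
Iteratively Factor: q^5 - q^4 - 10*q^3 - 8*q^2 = (q)*(q^4 - q^3 - 10*q^2 - 8*q) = q*(q + 1)*(q^3 - 2*q^2 - 8*q) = q^2*(q + 1)*(q^2 - 2*q - 8) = q^2*(q + 1)*(q + 2)*(q - 4)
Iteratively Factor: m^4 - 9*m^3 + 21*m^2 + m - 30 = (m - 3)*(m^3 - 6*m^2 + 3*m + 10) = (m - 3)*(m - 2)*(m^2 - 4*m - 5) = (m - 3)*(m - 2)*(m + 1)*(m - 5)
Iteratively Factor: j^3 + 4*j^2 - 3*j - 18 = (j - 2)*(j^2 + 6*j + 9) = (j - 2)*(j + 3)*(j + 3)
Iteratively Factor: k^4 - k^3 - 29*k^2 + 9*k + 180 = (k - 3)*(k^3 + 2*k^2 - 23*k - 60) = (k - 3)*(k + 3)*(k^2 - k - 20) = (k - 5)*(k - 3)*(k + 3)*(k + 4)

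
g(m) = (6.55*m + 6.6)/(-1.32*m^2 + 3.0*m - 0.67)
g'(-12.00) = 0.02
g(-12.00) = 0.32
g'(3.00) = 8.40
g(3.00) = -7.39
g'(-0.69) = -2.83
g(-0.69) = -0.62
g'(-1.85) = -0.23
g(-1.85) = 0.51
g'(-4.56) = 0.04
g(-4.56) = 0.56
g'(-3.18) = 0.01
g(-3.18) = 0.60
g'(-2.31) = -0.09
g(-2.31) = 0.58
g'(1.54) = 34.47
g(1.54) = 20.36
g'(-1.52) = -0.45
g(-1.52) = 0.41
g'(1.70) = 80.37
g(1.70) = 28.83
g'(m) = (2.64*m - 3.0)*(6.55*m + 6.6)/(-1.32*m^2 + 3.0*m - 0.67)^2 + 6.55/(-1.32*m^2 + 3.0*m - 0.67) = (8.646*m^2 + 17.424*m - 24.1885)/(1.7424*m^4 - 7.92*m^3 + 10.7688*m^2 - 4.02*m + 0.4489)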